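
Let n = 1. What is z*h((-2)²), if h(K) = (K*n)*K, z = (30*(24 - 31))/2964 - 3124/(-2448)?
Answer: 728788/37791 ≈ 19.285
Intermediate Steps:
z = 182197/151164 (z = (30*(-7))*(1/2964) - 3124*(-1/2448) = -210*1/2964 + 781/612 = -35/494 + 781/612 = 182197/151164 ≈ 1.2053)
h(K) = K² (h(K) = (K*1)*K = K*K = K²)
z*h((-2)²) = 182197*((-2)²)²/151164 = (182197/151164)*4² = (182197/151164)*16 = 728788/37791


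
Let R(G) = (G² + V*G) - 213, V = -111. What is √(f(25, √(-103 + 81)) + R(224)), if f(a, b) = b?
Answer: √(25099 + I*√22) ≈ 158.43 + 0.015*I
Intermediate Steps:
R(G) = -213 + G² - 111*G (R(G) = (G² - 111*G) - 213 = -213 + G² - 111*G)
√(f(25, √(-103 + 81)) + R(224)) = √(√(-103 + 81) + (-213 + 224² - 111*224)) = √(√(-22) + (-213 + 50176 - 24864)) = √(I*√22 + 25099) = √(25099 + I*√22)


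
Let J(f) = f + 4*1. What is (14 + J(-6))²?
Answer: 144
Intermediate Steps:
J(f) = 4 + f (J(f) = f + 4 = 4 + f)
(14 + J(-6))² = (14 + (4 - 6))² = (14 - 2)² = 12² = 144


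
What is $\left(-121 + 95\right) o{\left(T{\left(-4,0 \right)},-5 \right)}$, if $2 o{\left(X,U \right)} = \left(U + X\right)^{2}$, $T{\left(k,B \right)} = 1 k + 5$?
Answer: $-208$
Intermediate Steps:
$T{\left(k,B \right)} = 5 + k$ ($T{\left(k,B \right)} = k + 5 = 5 + k$)
$o{\left(X,U \right)} = \frac{\left(U + X\right)^{2}}{2}$
$\left(-121 + 95\right) o{\left(T{\left(-4,0 \right)},-5 \right)} = \left(-121 + 95\right) \frac{\left(-5 + \left(5 - 4\right)\right)^{2}}{2} = - 26 \frac{\left(-5 + 1\right)^{2}}{2} = - 26 \frac{\left(-4\right)^{2}}{2} = - 26 \cdot \frac{1}{2} \cdot 16 = \left(-26\right) 8 = -208$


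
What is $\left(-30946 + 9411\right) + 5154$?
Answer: $-16381$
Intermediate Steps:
$\left(-30946 + 9411\right) + 5154 = -21535 + 5154 = -16381$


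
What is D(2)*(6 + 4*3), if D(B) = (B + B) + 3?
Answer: 126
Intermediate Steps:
D(B) = 3 + 2*B (D(B) = 2*B + 3 = 3 + 2*B)
D(2)*(6 + 4*3) = (3 + 2*2)*(6 + 4*3) = (3 + 4)*(6 + 12) = 7*18 = 126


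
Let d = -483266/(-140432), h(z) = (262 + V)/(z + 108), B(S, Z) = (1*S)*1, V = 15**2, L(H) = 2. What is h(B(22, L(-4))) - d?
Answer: 1391451/4564040 ≈ 0.30487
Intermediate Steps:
V = 225
B(S, Z) = S (B(S, Z) = S*1 = S)
h(z) = 487/(108 + z) (h(z) = (262 + 225)/(z + 108) = 487/(108 + z))
d = 241633/70216 (d = -483266*(-1/140432) = 241633/70216 ≈ 3.4413)
h(B(22, L(-4))) - d = 487/(108 + 22) - 1*241633/70216 = 487/130 - 241633/70216 = 1391451/4564040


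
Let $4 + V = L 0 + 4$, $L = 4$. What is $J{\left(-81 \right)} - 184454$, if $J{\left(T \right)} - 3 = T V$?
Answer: $-184451$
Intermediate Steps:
$V = 0$ ($V = -4 + \left(4 \cdot 0 + 4\right) = -4 + \left(0 + 4\right) = -4 + 4 = 0$)
$J{\left(T \right)} = 3$ ($J{\left(T \right)} = 3 + T 0 = 3 + 0 = 3$)
$J{\left(-81 \right)} - 184454 = 3 - 184454 = -184451$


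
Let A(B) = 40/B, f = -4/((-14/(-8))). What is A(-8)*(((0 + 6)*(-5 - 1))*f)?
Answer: -2880/7 ≈ -411.43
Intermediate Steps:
f = -16/7 (f = -4/((-14*(-1/8))) = -4/7/4 = -4*4/7 = -16/7 ≈ -2.2857)
A(-8)*(((0 + 6)*(-5 - 1))*f) = (40/(-8))*(((0 + 6)*(-5 - 1))*(-16/7)) = (40*(-1/8))*((6*(-6))*(-16/7)) = -(-180)*(-16)/7 = -5*576/7 = -2880/7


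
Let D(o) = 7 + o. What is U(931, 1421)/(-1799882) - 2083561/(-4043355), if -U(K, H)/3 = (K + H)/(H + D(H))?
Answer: 109022914228661/211569120488055 ≈ 0.51531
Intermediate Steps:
U(K, H) = -3*(H + K)/(7 + 2*H) (U(K, H) = -3*(K + H)/(H + (7 + H)) = -3*(H + K)/(7 + 2*H))
U(931, 1421)/(-1799882) - 2083561/(-4043355) = (3*(-1*1421 - 1*931)/(7 + 2*1421))/(-1799882) - 2083561/(-4043355) = (3*(-1421 - 931)/(7 + 2842))*(-1/1799882) - 2083561*(-1/4043355) = (3*(-2352)/2849)*(-1/1799882) + 2083561/4043355 = (3*(1/2849)*(-2352))*(-1/1799882) + 2083561/4043355 = -1008/407*(-1/1799882) + 2083561/4043355 = 72/52325141 + 2083561/4043355 = 109022914228661/211569120488055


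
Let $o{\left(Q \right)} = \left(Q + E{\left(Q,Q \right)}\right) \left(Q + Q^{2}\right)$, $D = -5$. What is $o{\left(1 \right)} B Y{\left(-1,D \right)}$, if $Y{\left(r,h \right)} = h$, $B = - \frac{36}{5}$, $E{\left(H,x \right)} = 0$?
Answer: $72$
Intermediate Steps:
$B = - \frac{36}{5}$ ($B = \left(-36\right) \frac{1}{5} = - \frac{36}{5} \approx -7.2$)
$o{\left(Q \right)} = Q \left(Q + Q^{2}\right)$ ($o{\left(Q \right)} = \left(Q + 0\right) \left(Q + Q^{2}\right) = Q \left(Q + Q^{2}\right)$)
$o{\left(1 \right)} B Y{\left(-1,D \right)} = 1^{2} \left(1 + 1\right) \left(- \frac{36}{5}\right) \left(-5\right) = 1 \cdot 2 \left(- \frac{36}{5}\right) \left(-5\right) = 2 \left(- \frac{36}{5}\right) \left(-5\right) = \left(- \frac{72}{5}\right) \left(-5\right) = 72$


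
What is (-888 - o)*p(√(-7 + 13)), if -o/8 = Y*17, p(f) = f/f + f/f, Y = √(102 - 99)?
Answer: -1776 + 272*√3 ≈ -1304.9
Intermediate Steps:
Y = √3 ≈ 1.7320
p(f) = 2 (p(f) = 1 + 1 = 2)
o = -136*√3 (o = -8*√3*17 = -136*√3 ≈ -235.56)
(-888 - o)*p(√(-7 + 13)) = (-888 - (-136)*√3)*2 = (-888 + 136*√3)*2 = -1776 + 272*√3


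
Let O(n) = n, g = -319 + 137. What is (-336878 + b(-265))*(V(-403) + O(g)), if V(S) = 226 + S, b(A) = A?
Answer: 121034337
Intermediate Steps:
g = -182
(-336878 + b(-265))*(V(-403) + O(g)) = (-336878 - 265)*((226 - 403) - 182) = -337143*(-177 - 182) = -337143*(-359) = 121034337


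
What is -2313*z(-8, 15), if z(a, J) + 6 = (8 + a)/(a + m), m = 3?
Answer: 13878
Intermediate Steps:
z(a, J) = -6 + (8 + a)/(3 + a) (z(a, J) = -6 + (8 + a)/(a + 3) = -6 + (8 + a)/(3 + a))
-2313*z(-8, 15) = -11565*(-2 - 1*(-8))/(3 - 8) = -11565*(-2 + 8)/(-5) = -11565*(-1)*6/5 = -2313*(-6) = 13878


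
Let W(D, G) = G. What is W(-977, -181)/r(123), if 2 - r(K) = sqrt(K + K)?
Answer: 181/121 + 181*sqrt(246)/242 ≈ 13.227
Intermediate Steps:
r(K) = 2 - sqrt(2)*sqrt(K) (r(K) = 2 - sqrt(K + K) = 2 - sqrt(2*K) = 2 - sqrt(2)*sqrt(K))
W(-977, -181)/r(123) = -181/(2 - sqrt(2)*sqrt(123)) = -181/(2 - sqrt(246))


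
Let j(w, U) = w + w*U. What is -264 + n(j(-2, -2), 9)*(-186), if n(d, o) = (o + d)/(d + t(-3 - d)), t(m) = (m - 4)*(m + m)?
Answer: -13167/46 ≈ -286.24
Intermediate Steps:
t(m) = 2*m*(-4 + m) (t(m) = (-4 + m)*(2*m) = 2*m*(-4 + m))
j(w, U) = w + U*w
n(d, o) = (d + o)/(d + 2*(-7 - d)*(-3 - d)) (n(d, o) = (o + d)/(d + 2*(-3 - d)*(-4 + (-3 - d))) = (d + o)/(d + 2*(-3 - d)*(-7 - d)) = (d + o)/(d + 2*(-7 - d)*(-3 - d)))
-264 + n(j(-2, -2), 9)*(-186) = -264 + ((-2*(1 - 2) + 9)/(-2*(1 - 2) + 2*(3 - 2*(1 - 2))*(7 - 2*(1 - 2))))*(-186) = -264 + ((-2*(-1) + 9)/(-2*(-1) + 2*(3 - 2*(-1))*(7 - 2*(-1))))*(-186) = -264 + ((2 + 9)/(2 + 2*(3 + 2)*(7 + 2)))*(-186) = -264 + (11/(2 + 2*5*9))*(-186) = -264 + (11/(2 + 90))*(-186) = -264 + (11/92)*(-186) = -264 - 1023/46 = -13167/46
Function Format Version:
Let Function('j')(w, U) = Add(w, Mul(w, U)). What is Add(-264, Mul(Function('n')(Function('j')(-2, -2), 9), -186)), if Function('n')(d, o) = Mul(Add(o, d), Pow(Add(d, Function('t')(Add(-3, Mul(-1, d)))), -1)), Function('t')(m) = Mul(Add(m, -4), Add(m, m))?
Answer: Rational(-13167, 46) ≈ -286.24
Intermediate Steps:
Function('t')(m) = Mul(2, m, Add(-4, m)) (Function('t')(m) = Mul(Add(-4, m), Mul(2, m)) = Mul(2, m, Add(-4, m)))
Function('j')(w, U) = Add(w, Mul(U, w))
Function('n')(d, o) = Mul(Pow(Add(d, Mul(2, Add(-7, Mul(-1, d)), Add(-3, Mul(-1, d)))), -1), Add(d, o)) (Function('n')(d, o) = Mul(Add(o, d), Pow(Add(d, Mul(2, Add(-3, Mul(-1, d)), Add(-4, Add(-3, Mul(-1, d))))), -1)) = Mul(Add(d, o), Pow(Add(d, Mul(2, Add(-3, Mul(-1, d)), Add(-7, Mul(-1, d)))), -1)) = Mul(Add(d, o), Pow(Add(d, Mul(2, Add(-7, Mul(-1, d)), Add(-3, Mul(-1, d)))), -1)) = Mul(Pow(Add(d, Mul(2, Add(-7, Mul(-1, d)), Add(-3, Mul(-1, d)))), -1), Add(d, o)))
Add(-264, Mul(Function('n')(Function('j')(-2, -2), 9), -186)) = Add(-264, Mul(Mul(Pow(Add(Mul(-2, Add(1, -2)), Mul(2, Add(3, Mul(-2, Add(1, -2))), Add(7, Mul(-2, Add(1, -2))))), -1), Add(Mul(-2, Add(1, -2)), 9)), -186)) = Add(-264, Mul(Mul(Pow(Add(Mul(-2, -1), Mul(2, Add(3, Mul(-2, -1)), Add(7, Mul(-2, -1)))), -1), Add(Mul(-2, -1), 9)), -186)) = Add(-264, Mul(Mul(Pow(Add(2, Mul(2, Add(3, 2), Add(7, 2))), -1), Add(2, 9)), -186)) = Add(-264, Mul(Mul(Pow(Add(2, Mul(2, 5, 9)), -1), 11), -186)) = Add(-264, Mul(Mul(Pow(Add(2, 90), -1), 11), -186)) = Add(-264, Mul(Mul(Pow(92, -1), 11), -186)) = Add(-264, Mul(Mul(Rational(1, 92), 11), -186)) = Add(-264, Mul(Rational(11, 92), -186)) = Add(-264, Rational(-1023, 46)) = Rational(-13167, 46)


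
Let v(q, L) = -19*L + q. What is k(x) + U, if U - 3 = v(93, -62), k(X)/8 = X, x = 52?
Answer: 1690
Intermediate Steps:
k(X) = 8*X
v(q, L) = q - 19*L
U = 1274 (U = 3 + (93 - 19*(-62)) = 3 + (93 + 1178) = 3 + 1271 = 1274)
k(x) + U = 8*52 + 1274 = 416 + 1274 = 1690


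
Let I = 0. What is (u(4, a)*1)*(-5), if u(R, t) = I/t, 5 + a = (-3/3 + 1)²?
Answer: 0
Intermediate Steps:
a = -5 (a = -5 + (-3/3 + 1)² = -5 + (-3*⅓ + 1)² = -5 + (-1 + 1)² = -5 + 0² = -5 + 0 = -5)
u(R, t) = 0 (u(R, t) = 0/t = 0)
(u(4, a)*1)*(-5) = (0*1)*(-5) = 0*(-5) = 0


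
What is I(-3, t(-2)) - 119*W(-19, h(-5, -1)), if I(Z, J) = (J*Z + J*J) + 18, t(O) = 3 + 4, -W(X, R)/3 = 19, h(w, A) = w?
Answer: 6829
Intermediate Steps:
W(X, R) = -57 (W(X, R) = -3*19 = -57)
t(O) = 7
I(Z, J) = 18 + J² + J*Z (I(Z, J) = (J*Z + J²) + 18 = (J² + J*Z) + 18 = 18 + J² + J*Z)
I(-3, t(-2)) - 119*W(-19, h(-5, -1)) = (18 + 7² + 7*(-3)) - 119*(-57) = (18 + 49 - 21) + 6783 = 46 + 6783 = 6829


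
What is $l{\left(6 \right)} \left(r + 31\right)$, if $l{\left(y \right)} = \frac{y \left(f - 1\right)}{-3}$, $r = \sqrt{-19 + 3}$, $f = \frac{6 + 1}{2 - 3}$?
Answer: $496 + 64 i \approx 496.0 + 64.0 i$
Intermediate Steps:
$f = -7$ ($f = \frac{7}{-1} = 7 \left(-1\right) = -7$)
$r = 4 i$ ($r = \sqrt{-16} = 4 i \approx 4.0 i$)
$l{\left(y \right)} = \frac{8 y}{3}$ ($l{\left(y \right)} = \frac{y \left(-7 - 1\right)}{-3} = y \left(-8\right) \left(- \frac{1}{3}\right) = - 8 y \left(- \frac{1}{3}\right) = \frac{8 y}{3}$)
$l{\left(6 \right)} \left(r + 31\right) = \frac{8}{3} \cdot 6 \left(4 i + 31\right) = 16 \left(31 + 4 i\right) = 496 + 64 i$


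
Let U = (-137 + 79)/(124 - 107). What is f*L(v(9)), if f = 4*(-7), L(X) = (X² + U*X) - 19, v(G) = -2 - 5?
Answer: -25648/17 ≈ -1508.7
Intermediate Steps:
U = -58/17 ≈ -3.4118
v(G) = -7
L(X) = -19 + X² - 58*X/17 (L(X) = (X² - 58*X/17) - 19 = -19 + X² - 58*X/17)
f = -28
f*L(v(9)) = -28*(-19 + (-7)² - 58/17*(-7)) = -28*(-19 + 49 + 406/17) = -28*916/17 = -25648/17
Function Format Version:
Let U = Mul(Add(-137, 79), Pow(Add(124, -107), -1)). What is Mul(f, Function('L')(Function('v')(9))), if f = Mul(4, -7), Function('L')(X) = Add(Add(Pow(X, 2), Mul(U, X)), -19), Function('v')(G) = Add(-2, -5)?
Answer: Rational(-25648, 17) ≈ -1508.7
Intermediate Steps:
U = Rational(-58, 17) (U = Mul(-58, Pow(17, -1)) = Mul(-58, Rational(1, 17)) = Rational(-58, 17) ≈ -3.4118)
Function('v')(G) = -7
Function('L')(X) = Add(-19, Pow(X, 2), Mul(Rational(-58, 17), X)) (Function('L')(X) = Add(Add(Pow(X, 2), Mul(Rational(-58, 17), X)), -19) = Add(-19, Pow(X, 2), Mul(Rational(-58, 17), X)))
f = -28
Mul(f, Function('L')(Function('v')(9))) = Mul(-28, Add(-19, Pow(-7, 2), Mul(Rational(-58, 17), -7))) = Mul(-28, Add(-19, 49, Rational(406, 17))) = Mul(-28, Rational(916, 17)) = Rational(-25648, 17)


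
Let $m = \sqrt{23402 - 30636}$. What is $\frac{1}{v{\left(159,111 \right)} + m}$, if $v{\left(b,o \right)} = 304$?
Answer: $\frac{152}{49825} - \frac{i \sqrt{7234}}{99650} \approx 0.0030507 - 0.00085352 i$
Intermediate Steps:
$m = i \sqrt{7234}$ ($m = \sqrt{-7234} = i \sqrt{7234} \approx 85.053 i$)
$\frac{1}{v{\left(159,111 \right)} + m} = \frac{1}{304 + i \sqrt{7234}}$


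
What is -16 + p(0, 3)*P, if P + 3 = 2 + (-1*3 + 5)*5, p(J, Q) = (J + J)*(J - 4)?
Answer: -16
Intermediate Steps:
p(J, Q) = 2*J*(-4 + J) (p(J, Q) = (2*J)*(-4 + J) = 2*J*(-4 + J))
P = 9 (P = -3 + (2 + (-1*3 + 5)*5) = -3 + (2 + (-3 + 5)*5) = -3 + (2 + 2*5) = -3 + (2 + 10) = -3 + 12 = 9)
-16 + p(0, 3)*P = -16 + (2*0*(-4 + 0))*9 = -16 + (2*0*(-4))*9 = -16 + 0*9 = -16 + 0 = -16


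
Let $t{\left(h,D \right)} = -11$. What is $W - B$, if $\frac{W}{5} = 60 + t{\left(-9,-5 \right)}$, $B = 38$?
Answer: $207$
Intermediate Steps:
$W = 245$ ($W = 5 \left(60 - 11\right) = 5 \cdot 49 = 245$)
$W - B = 245 - 38 = 207$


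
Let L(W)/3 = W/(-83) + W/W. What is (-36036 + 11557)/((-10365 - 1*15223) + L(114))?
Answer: 2031757/2123897 ≈ 0.95662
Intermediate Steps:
L(W) = 3 - 3*W/83 (L(W) = 3*(W/(-83) + W/W) = 3*(W*(-1/83) + 1) = 3*(-W/83 + 1) = 3*(1 - W/83) = 3 - 3*W/83)
(-36036 + 11557)/((-10365 - 1*15223) + L(114)) = (-36036 + 11557)/((-10365 - 1*15223) + (3 - 3/83*114)) = -24479/((-10365 - 15223) + (3 - 342/83)) = -24479/(-25588 - 93/83) = -24479/(-2123897/83) = -24479*(-83/2123897) = 2031757/2123897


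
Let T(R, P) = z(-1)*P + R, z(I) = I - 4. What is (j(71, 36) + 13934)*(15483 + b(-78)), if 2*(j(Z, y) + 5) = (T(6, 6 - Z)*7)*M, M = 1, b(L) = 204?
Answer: 473355225/2 ≈ 2.3668e+8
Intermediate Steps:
z(I) = -4 + I
T(R, P) = R - 5*P (T(R, P) = (-4 - 1)*P + R = -5*P + R = R - 5*P)
j(Z, y) = -89 + 35*Z/2 (j(Z, y) = -5 + (((6 - 5*(6 - Z))*7)*1)/2 = -5 + (((6 + (-30 + 5*Z))*7)*1)/2 = -5 + (((-24 + 5*Z)*7)*1)/2 = -5 + ((-168 + 35*Z)*1)/2 = -5 + (-168 + 35*Z)/2 = -5 + (-84 + 35*Z/2) = -89 + 35*Z/2)
(j(71, 36) + 13934)*(15483 + b(-78)) = ((-89 + (35/2)*71) + 13934)*(15483 + 204) = ((-89 + 2485/2) + 13934)*15687 = (2307/2 + 13934)*15687 = (30175/2)*15687 = 473355225/2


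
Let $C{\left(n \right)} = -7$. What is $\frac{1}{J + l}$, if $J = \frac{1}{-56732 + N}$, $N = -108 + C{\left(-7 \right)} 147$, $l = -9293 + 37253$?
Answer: $\frac{57869}{1618017239} \approx 3.5765 \cdot 10^{-5}$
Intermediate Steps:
$l = 27960$
$N = -1137$ ($N = -108 - 1029 = -1137$)
$J = - \frac{1}{57869}$ ($J = \frac{1}{-56732 - 1137} = \frac{1}{-57869} = - \frac{1}{57869} \approx -1.728 \cdot 10^{-5}$)
$\frac{1}{J + l} = \frac{1}{- \frac{1}{57869} + 27960} = \frac{1}{\frac{1618017239}{57869}} = \frac{57869}{1618017239}$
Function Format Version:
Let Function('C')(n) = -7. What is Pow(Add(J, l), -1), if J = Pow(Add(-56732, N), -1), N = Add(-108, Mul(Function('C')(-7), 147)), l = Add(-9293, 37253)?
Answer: Rational(57869, 1618017239) ≈ 3.5765e-5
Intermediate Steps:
l = 27960
N = -1137 (N = Add(-108, Mul(-7, 147)) = Add(-108, -1029) = -1137)
J = Rational(-1, 57869) (J = Pow(Add(-56732, -1137), -1) = Pow(-57869, -1) = Rational(-1, 57869) ≈ -1.7280e-5)
Pow(Add(J, l), -1) = Pow(Add(Rational(-1, 57869), 27960), -1) = Pow(Rational(1618017239, 57869), -1) = Rational(57869, 1618017239)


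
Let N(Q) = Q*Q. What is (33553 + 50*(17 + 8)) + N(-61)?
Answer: 38524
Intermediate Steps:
N(Q) = Q²
(33553 + 50*(17 + 8)) + N(-61) = (33553 + 50*(17 + 8)) + (-61)² = (33553 + 50*25) + 3721 = (33553 + 1250) + 3721 = 34803 + 3721 = 38524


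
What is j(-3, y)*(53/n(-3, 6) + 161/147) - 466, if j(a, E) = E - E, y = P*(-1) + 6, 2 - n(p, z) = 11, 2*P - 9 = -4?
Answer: -466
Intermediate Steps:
P = 5/2 (P = 9/2 + (1/2)*(-4) = 9/2 - 2 = 5/2 ≈ 2.5000)
n(p, z) = -9 (n(p, z) = 2 - 1*11 = 2 - 11 = -9)
y = 7/2 (y = (5/2)*(-1) + 6 = -5/2 + 6 = 7/2 ≈ 3.5000)
j(a, E) = 0
j(-3, y)*(53/n(-3, 6) + 161/147) - 466 = 0*(53/(-9) + 161/147) - 466 = 0*(53*(-1/9) + 161*(1/147)) - 466 = 0*(-53/9 + 23/21) - 466 = 0*(-302/63) - 466 = 0 - 466 = -466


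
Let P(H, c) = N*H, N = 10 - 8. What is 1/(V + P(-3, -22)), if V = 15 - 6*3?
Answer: -1/9 ≈ -0.11111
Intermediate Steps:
V = -3 (V = 15 - 18 = -3)
N = 2
P(H, c) = 2*H
1/(V + P(-3, -22)) = 1/(-3 + 2*(-3)) = 1/(-3 - 6) = 1/(-9) = -1/9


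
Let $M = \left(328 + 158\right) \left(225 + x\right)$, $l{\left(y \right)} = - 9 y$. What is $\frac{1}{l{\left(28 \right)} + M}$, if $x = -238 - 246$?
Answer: $- \frac{1}{126126} \approx -7.9286 \cdot 10^{-6}$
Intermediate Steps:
$x = -484$
$M = -125874$ ($M = \left(328 + 158\right) \left(225 - 484\right) = 486 \left(-259\right) = -125874$)
$\frac{1}{l{\left(28 \right)} + M} = \frac{1}{\left(-9\right) 28 - 125874} = \frac{1}{-252 - 125874} = \frac{1}{-126126} = - \frac{1}{126126}$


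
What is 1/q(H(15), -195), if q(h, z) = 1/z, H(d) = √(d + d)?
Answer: -195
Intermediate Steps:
H(d) = √2*√d (H(d) = √(2*d) = √2*√d)
1/q(H(15), -195) = 1/(1/(-195)) = 1/(-1/195) = -195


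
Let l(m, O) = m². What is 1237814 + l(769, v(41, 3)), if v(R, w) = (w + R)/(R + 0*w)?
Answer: 1829175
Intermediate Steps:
v(R, w) = (R + w)/R (v(R, w) = (R + w)/(R + 0) = (R + w)/R)
1237814 + l(769, v(41, 3)) = 1237814 + 769² = 1237814 + 591361 = 1829175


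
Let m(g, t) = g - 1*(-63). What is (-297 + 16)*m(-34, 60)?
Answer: -8149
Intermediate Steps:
m(g, t) = 63 + g (m(g, t) = g + 63 = 63 + g)
(-297 + 16)*m(-34, 60) = (-297 + 16)*(63 - 34) = -281*29 = -8149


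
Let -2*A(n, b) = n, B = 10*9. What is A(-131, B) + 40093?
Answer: 80317/2 ≈ 40159.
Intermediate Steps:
B = 90
A(n, b) = -n/2
A(-131, B) + 40093 = -½*(-131) + 40093 = 131/2 + 40093 = 80317/2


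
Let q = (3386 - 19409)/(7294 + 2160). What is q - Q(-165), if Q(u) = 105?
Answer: -1008693/9454 ≈ -106.69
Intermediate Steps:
q = -16023/9454 ≈ -1.6948
q - Q(-165) = -16023/9454 - 1*105 = -16023/9454 - 105 = -1008693/9454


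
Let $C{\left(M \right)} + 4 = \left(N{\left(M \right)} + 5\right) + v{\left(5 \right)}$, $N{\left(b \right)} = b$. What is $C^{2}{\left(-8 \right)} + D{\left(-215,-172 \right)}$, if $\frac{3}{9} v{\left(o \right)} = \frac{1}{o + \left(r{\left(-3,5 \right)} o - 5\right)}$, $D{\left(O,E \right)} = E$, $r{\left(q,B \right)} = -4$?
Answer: $- \frac{48351}{400} \approx -120.88$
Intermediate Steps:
$v{\left(o \right)} = \frac{3}{-5 - 3 o}$ ($v{\left(o \right)} = \frac{3}{o - \left(5 + 4 o\right)} = \frac{3}{-5 - 3 o}$)
$C{\left(M \right)} = \frac{17}{20} + M$ ($C{\left(M \right)} = -4 + \left(\left(M + 5\right) + \frac{3}{-5 - 15}\right) = -4 + \left(\left(5 + M\right) + \frac{3}{-5 - 15}\right) = -4 + \left(\left(5 + M\right) + \frac{3}{-20}\right) = -4 + \left(\left(5 + M\right) + 3 \left(- \frac{1}{20}\right)\right) = -4 + \left(\left(5 + M\right) - \frac{3}{20}\right) = -4 + \left(\frac{97}{20} + M\right) = \frac{17}{20} + M$)
$C^{2}{\left(-8 \right)} + D{\left(-215,-172 \right)} = \left(\frac{17}{20} - 8\right)^{2} - 172 = \left(- \frac{143}{20}\right)^{2} - 172 = \frac{20449}{400} - 172 = - \frac{48351}{400}$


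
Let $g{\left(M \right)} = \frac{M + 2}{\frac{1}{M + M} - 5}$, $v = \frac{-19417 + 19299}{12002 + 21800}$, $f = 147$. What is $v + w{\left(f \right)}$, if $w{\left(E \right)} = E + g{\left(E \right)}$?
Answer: $\frac{2909200766}{24827569} \approx 117.18$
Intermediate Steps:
$v = - \frac{59}{16901}$ ($v = - \frac{118}{33802} = \left(-118\right) \frac{1}{33802} = - \frac{59}{16901} \approx -0.0034909$)
$g{\left(M \right)} = \frac{2 + M}{-5 + \frac{1}{2 M}}$ ($g{\left(M \right)} = \frac{2 + M}{\frac{1}{2 M} - 5} = \frac{2 + M}{-5 + \frac{1}{2 M}}$)
$w{\left(E \right)} = E - \frac{2 E \left(2 + E\right)}{-1 + 10 E}$
$v + w{\left(f \right)} = - \frac{59}{16901} + \frac{147 \left(-5 + 8 \cdot 147\right)}{-1 + 10 \cdot 147} = - \frac{59}{16901} + \frac{147 \left(-5 + 1176\right)}{-1 + 1470} = - \frac{59}{16901} + 147 \cdot \frac{1}{1469} \cdot 1171 = - \frac{59}{16901} + \frac{172137}{1469} = \frac{2909200766}{24827569}$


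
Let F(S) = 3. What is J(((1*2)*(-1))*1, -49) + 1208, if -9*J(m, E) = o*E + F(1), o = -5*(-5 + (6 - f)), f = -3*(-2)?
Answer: 12094/9 ≈ 1343.8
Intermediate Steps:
f = 6
o = 25 (o = -5*(-5 + (6 - 1*6)) = -5*(-5 + (6 - 6)) = -5*(-5 + 0) = -5*(-5) = 25)
J(m, E) = -1/3 - 25*E/9 (J(m, E) = -(25*E + 3)/9 = -(3 + 25*E)/9 = -1/3 - 25*E/9)
J(((1*2)*(-1))*1, -49) + 1208 = (-1/3 - 25/9*(-49)) + 1208 = (-1/3 + 1225/9) + 1208 = 1222/9 + 1208 = 12094/9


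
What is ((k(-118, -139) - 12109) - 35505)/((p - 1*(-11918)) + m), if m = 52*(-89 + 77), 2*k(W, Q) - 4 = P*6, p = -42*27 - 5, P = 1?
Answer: -47609/10155 ≈ -4.6882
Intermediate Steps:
p = -1139 (p = -1134 - 5 = -1139)
k(W, Q) = 5 (k(W, Q) = 2 + (1*6)/2 = 2 + (½)*6 = 2 + 3 = 5)
m = -624 (m = 52*(-12) = -624)
((k(-118, -139) - 12109) - 35505)/((p - 1*(-11918)) + m) = ((5 - 12109) - 35505)/((-1139 - 1*(-11918)) - 624) = (-12104 - 35505)/((-1139 + 11918) - 624) = -47609/(10779 - 624) = -47609/10155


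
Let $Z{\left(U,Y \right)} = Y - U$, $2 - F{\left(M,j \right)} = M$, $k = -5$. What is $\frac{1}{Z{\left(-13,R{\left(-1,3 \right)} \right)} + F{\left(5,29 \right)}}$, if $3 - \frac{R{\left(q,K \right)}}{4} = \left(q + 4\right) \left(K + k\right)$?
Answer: $\frac{1}{46} \approx 0.021739$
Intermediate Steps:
$R{\left(q,K \right)} = 12 - 4 \left(-5 + K\right) \left(4 + q\right)$ ($R{\left(q,K \right)} = 12 - 4 \left(q + 4\right) \left(K - 5\right) = 12 - 4 \left(4 + q\right) \left(-5 + K\right) = 12 - 4 \left(-5 + K\right) \left(4 + q\right)$)
$F{\left(M,j \right)} = 2 - M$
$\frac{1}{Z{\left(-13,R{\left(-1,3 \right)} \right)} + F{\left(5,29 \right)}} = \frac{1}{\left(\left(92 - 48 + 20 \left(-1\right) - 12 \left(-1\right)\right) - -13\right) + \left(2 - 5\right)} = \frac{1}{\left(\left(92 - 48 - 20 + 12\right) + 13\right) + \left(2 - 5\right)} = \frac{1}{\left(36 + 13\right) - 3} = \frac{1}{49 - 3} = \frac{1}{46}$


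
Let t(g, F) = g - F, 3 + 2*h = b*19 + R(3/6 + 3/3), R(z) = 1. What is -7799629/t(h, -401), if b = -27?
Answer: -15599258/287 ≈ -54353.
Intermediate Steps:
h = -515/2 (h = -3/2 + (-27*19 + 1)/2 = -3/2 + (-513 + 1)/2 = -3/2 + (1/2)*(-512) = -3/2 - 256 = -515/2 ≈ -257.50)
-7799629/t(h, -401) = -7799629/(-515/2 - 1*(-401)) = -7799629/(-515/2 + 401) = -7799629/287/2 = -7799629*2/287 = -15599258/287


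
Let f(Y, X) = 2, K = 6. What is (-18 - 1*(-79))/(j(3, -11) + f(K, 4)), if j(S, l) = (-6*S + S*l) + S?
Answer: -61/46 ≈ -1.3261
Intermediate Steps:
j(S, l) = -5*S + S*l
(-18 - 1*(-79))/(j(3, -11) + f(K, 4)) = (-18 - 1*(-79))/(3*(-5 - 11) + 2) = (-18 + 79)/(3*(-16) + 2) = 61/(-48 + 2) = 61/(-46) = -1/46*61 = -61/46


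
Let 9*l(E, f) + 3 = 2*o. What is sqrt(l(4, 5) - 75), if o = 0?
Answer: I*sqrt(678)/3 ≈ 8.6795*I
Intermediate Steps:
l(E, f) = -1/3 (l(E, f) = -1/3 + (2*0)/9 = -1/3 + (1/9)*0 = -1/3 + 0 = -1/3)
sqrt(l(4, 5) - 75) = sqrt(-1/3 - 75) = sqrt(-226/3) = I*sqrt(678)/3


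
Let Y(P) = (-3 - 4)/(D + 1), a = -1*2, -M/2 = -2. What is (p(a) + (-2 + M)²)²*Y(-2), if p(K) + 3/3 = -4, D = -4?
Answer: 7/3 ≈ 2.3333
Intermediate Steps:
M = 4 (M = -2*(-2) = 4)
a = -2
p(K) = -5 (p(K) = -1 - 4 = -5)
Y(P) = 7/3 (Y(P) = (-3 - 4)/(-4 + 1) = -7/(-3) = -7*(-⅓) = 7/3)
(p(a) + (-2 + M)²)²*Y(-2) = (-5 + (-2 + 4)²)²*(7/3) = (-5 + 2²)²*(7/3) = (-5 + 4)²*(7/3) = (-1)²*(7/3) = 1*(7/3) = 7/3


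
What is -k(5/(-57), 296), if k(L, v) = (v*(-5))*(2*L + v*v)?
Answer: 7391270960/57 ≈ 1.2967e+8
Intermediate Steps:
k(L, v) = -5*v*(v² + 2*L) (k(L, v) = (-5*v)*(2*L + v²) = (-5*v)*(v² + 2*L) = -5*v*(v² + 2*L))
-k(5/(-57), 296) = -(-5)*296*(296² + 2*(5/(-57))) = -(-5)*296*(87616 + 2*(5*(-1/57))) = -(-5)*296*(87616 + 2*(-5/57)) = -(-5)*296*(87616 - 10/57) = -(-5)*296*4994102/57 = -1*(-7391270960/57) = 7391270960/57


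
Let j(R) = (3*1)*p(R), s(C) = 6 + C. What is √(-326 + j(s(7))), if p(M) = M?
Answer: I*√287 ≈ 16.941*I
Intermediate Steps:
j(R) = 3*R (j(R) = (3*1)*R = 3*R)
√(-326 + j(s(7))) = √(-326 + 3*(6 + 7)) = √(-326 + 3*13) = √(-326 + 39) = √(-287) = I*√287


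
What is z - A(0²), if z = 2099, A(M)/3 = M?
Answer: 2099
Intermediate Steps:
A(M) = 3*M
z - A(0²) = 2099 - 3*0² = 2099 - 3*0 = 2099 - 1*0 = 2099 + 0 = 2099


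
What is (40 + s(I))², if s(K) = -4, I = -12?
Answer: 1296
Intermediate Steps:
(40 + s(I))² = (40 - 4)² = 36² = 1296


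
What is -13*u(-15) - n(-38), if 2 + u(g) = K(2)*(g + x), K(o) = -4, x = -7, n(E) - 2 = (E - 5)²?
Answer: -2969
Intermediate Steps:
n(E) = 2 + (-5 + E)² (n(E) = 2 + (E - 5)² = 2 + (-5 + E)²)
u(g) = 26 - 4*g (u(g) = -2 - 4*(g - 7) = -2 - 4*(-7 + g) = -2 + (28 - 4*g) = 26 - 4*g)
-13*u(-15) - n(-38) = -13*(26 - 4*(-15)) - (2 + (-5 - 38)²) = -13*(26 + 60) - (2 + (-43)²) = -13*86 - (2 + 1849) = -1118 - 1*1851 = -1118 - 1851 = -2969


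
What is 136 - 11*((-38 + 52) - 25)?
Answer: 257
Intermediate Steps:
136 - 11*((-38 + 52) - 25) = 136 - 11*(14 - 25) = 136 - 11*(-11) = 136 + 121 = 257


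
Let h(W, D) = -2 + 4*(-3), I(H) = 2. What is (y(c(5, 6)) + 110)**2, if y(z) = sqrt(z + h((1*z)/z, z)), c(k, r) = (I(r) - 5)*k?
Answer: (110 + I*sqrt(29))**2 ≈ 12071.0 + 1184.7*I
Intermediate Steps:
c(k, r) = -3*k (c(k, r) = (2 - 5)*k = -3*k)
h(W, D) = -14 (h(W, D) = -2 - 12 = -14)
y(z) = sqrt(-14 + z) (y(z) = sqrt(z - 14) = sqrt(-14 + z))
(y(c(5, 6)) + 110)**2 = (sqrt(-14 - 3*5) + 110)**2 = (sqrt(-14 - 15) + 110)**2 = (sqrt(-29) + 110)**2 = (I*sqrt(29) + 110)**2 = (110 + I*sqrt(29))**2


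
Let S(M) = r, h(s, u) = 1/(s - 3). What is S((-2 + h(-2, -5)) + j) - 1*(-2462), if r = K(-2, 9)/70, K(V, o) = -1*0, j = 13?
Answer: 2462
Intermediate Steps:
K(V, o) = 0
h(s, u) = 1/(-3 + s)
r = 0 (r = 0/70 = 0*(1/70) = 0)
S(M) = 0
S((-2 + h(-2, -5)) + j) - 1*(-2462) = 0 - 1*(-2462) = 0 + 2462 = 2462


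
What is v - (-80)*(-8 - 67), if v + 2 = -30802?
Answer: -36804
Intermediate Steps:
v = -30804 (v = -2 - 30802 = -30804)
v - (-80)*(-8 - 67) = -30804 - (-80)*(-8 - 67) = -30804 - (-80)*(-75) = -30804 - 1*6000 = -30804 - 6000 = -36804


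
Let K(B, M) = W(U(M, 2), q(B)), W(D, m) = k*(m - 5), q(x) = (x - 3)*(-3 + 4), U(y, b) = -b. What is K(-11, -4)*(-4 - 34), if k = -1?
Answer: -722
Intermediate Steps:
q(x) = -3 + x (q(x) = (-3 + x)*1 = -3 + x)
W(D, m) = 5 - m (W(D, m) = -(m - 5) = -(-5 + m) = 5 - m)
K(B, M) = 8 - B (K(B, M) = 5 - (-3 + B) = 5 + (3 - B) = 8 - B)
K(-11, -4)*(-4 - 34) = (8 - 1*(-11))*(-4 - 34) = (8 + 11)*(-38) = 19*(-38) = -722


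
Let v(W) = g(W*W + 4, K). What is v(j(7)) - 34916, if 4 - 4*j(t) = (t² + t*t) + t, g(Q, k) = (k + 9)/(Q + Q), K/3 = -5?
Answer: -358412788/10265 ≈ -34916.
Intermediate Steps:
K = -15 (K = 3*(-5) = -15)
g(Q, k) = (9 + k)/(2*Q) (g(Q, k) = (9 + k)/((2*Q)) = (9 + k)*(1/(2*Q)) = (9 + k)/(2*Q))
j(t) = 1 - t²/2 - t/4 (j(t) = 1 - ((t² + t*t) + t)/4 = 1 - ((t² + t²) + t)/4 = 1 - (2*t² + t)/4 = 1 - (t + 2*t²)/4 = 1 + (-t²/2 - t/4) = 1 - t²/2 - t/4)
v(W) = -3/(4 + W²) (v(W) = (9 - 15)/(2*(W*W + 4)) = (½)*(-6)/(W² + 4) = (½)*(-6)/(4 + W²) = -3/(4 + W²))
v(j(7)) - 34916 = -3/(4 + (1 - ½*7² - ¼*7)²) - 34916 = -3/(4 + (1 - ½*49 - 7/4)²) - 34916 = -3/(4 + (1 - 49/2 - 7/4)²) - 34916 = -3/(4 + (-101/4)²) - 34916 = -3/(4 + 10201/16) - 34916 = -3/10265/16 - 34916 = -3*16/10265 - 34916 = -48/10265 - 34916 = -358412788/10265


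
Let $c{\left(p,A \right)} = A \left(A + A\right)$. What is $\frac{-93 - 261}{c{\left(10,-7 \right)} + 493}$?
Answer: $- \frac{118}{197} \approx -0.59898$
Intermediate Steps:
$c{\left(p,A \right)} = 2 A^{2}$ ($c{\left(p,A \right)} = A 2 A = 2 A^{2}$)
$\frac{-93 - 261}{c{\left(10,-7 \right)} + 493} = \frac{-93 - 261}{2 \left(-7\right)^{2} + 493} = - \frac{354}{2 \cdot 49 + 493} = - \frac{354}{98 + 493} = - \frac{354}{591} = \left(-354\right) \frac{1}{591} = - \frac{118}{197}$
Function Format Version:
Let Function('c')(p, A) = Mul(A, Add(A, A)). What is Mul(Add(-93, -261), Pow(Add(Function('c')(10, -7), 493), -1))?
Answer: Rational(-118, 197) ≈ -0.59898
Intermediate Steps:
Function('c')(p, A) = Mul(2, Pow(A, 2)) (Function('c')(p, A) = Mul(A, Mul(2, A)) = Mul(2, Pow(A, 2)))
Mul(Add(-93, -261), Pow(Add(Function('c')(10, -7), 493), -1)) = Mul(Add(-93, -261), Pow(Add(Mul(2, Pow(-7, 2)), 493), -1)) = Mul(-354, Pow(Add(Mul(2, 49), 493), -1)) = Mul(-354, Pow(Add(98, 493), -1)) = Mul(-354, Pow(591, -1)) = Mul(-354, Rational(1, 591)) = Rational(-118, 197)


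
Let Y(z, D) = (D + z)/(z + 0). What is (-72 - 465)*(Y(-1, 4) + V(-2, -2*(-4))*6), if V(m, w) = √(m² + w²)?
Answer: 1611 - 6444*√17 ≈ -24958.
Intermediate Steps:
Y(z, D) = (D + z)/z
(-72 - 465)*(Y(-1, 4) + V(-2, -2*(-4))*6) = (-72 - 465)*((4 - 1)/(-1) + √((-2)² + (-2*(-4))²)*6) = -537*(-1*3 + √(4 + 8²)*6) = -537*(-3 + √(4 + 64)*6) = -537*(-3 + √68*6) = -537*(-3 + (2*√17)*6) = -537*(-3 + 12*√17) = 1611 - 6444*√17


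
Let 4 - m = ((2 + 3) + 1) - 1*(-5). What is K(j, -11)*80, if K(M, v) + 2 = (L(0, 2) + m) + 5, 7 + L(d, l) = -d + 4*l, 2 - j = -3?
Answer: -240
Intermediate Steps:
j = 5 (j = 2 - 1*(-3) = 2 + 3 = 5)
L(d, l) = -7 - d + 4*l (L(d, l) = -7 + (-d + 4*l) = -7 - d + 4*l)
m = -7 (m = 4 - (((2 + 3) + 1) - 1*(-5)) = 4 - ((5 + 1) + 5) = 4 - (6 + 5) = 4 - 1*11 = 4 - 11 = -7)
K(M, v) = -3 (K(M, v) = -2 + (((-7 - 1*0 + 4*2) - 7) + 5) = -2 + (((-7 + 0 + 8) - 7) + 5) = -2 + ((1 - 7) + 5) = -2 + (-6 + 5) = -2 - 1 = -3)
K(j, -11)*80 = -3*80 = -240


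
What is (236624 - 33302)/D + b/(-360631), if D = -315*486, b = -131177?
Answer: -26971798/27968085 ≈ -0.96438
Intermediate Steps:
D = -153090
(236624 - 33302)/D + b/(-360631) = (236624 - 33302)/(-153090) - 131177/(-360631) = 203322*(-1/153090) - 131177*(-1/360631) = -4841/3645 + 2791/7673 = -26971798/27968085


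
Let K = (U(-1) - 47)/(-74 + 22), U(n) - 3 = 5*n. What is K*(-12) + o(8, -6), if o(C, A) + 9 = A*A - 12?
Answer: 48/13 ≈ 3.6923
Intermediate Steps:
U(n) = 3 + 5*n
K = 49/52 (K = ((3 + 5*(-1)) - 47)/(-74 + 22) = ((3 - 5) - 47)/(-52) = (-2 - 47)*(-1/52) = -49*(-1/52) = 49/52 ≈ 0.94231)
o(C, A) = -21 + A² (o(C, A) = -9 + (A*A - 12) = -9 + (A² - 12) = -9 + (-12 + A²) = -21 + A²)
K*(-12) + o(8, -6) = (49/52)*(-12) + (-21 + (-6)²) = -147/13 + (-21 + 36) = -147/13 + 15 = 48/13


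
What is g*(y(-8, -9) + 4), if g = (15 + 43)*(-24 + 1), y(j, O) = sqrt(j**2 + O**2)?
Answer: -5336 - 1334*sqrt(145) ≈ -21400.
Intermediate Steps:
y(j, O) = sqrt(O**2 + j**2)
g = -1334 (g = 58*(-23) = -1334)
g*(y(-8, -9) + 4) = -1334*(sqrt((-9)**2 + (-8)**2) + 4) = -1334*(sqrt(81 + 64) + 4) = -1334*(sqrt(145) + 4) = -1334*(4 + sqrt(145)) = -5336 - 1334*sqrt(145)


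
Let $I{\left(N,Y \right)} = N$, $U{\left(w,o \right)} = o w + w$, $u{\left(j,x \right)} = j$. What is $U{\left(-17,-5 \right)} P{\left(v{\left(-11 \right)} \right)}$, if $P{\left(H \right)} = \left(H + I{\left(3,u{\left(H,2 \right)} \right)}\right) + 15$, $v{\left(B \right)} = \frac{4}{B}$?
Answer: $\frac{13192}{11} \approx 1199.3$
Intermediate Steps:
$U{\left(w,o \right)} = w + o w$
$P{\left(H \right)} = 18 + H$ ($P{\left(H \right)} = \left(H + 3\right) + 15 = \left(3 + H\right) + 15 = 18 + H$)
$U{\left(-17,-5 \right)} P{\left(v{\left(-11 \right)} \right)} = - 17 \left(1 - 5\right) \left(18 + \frac{4}{-11}\right) = \left(-17\right) \left(-4\right) \left(18 + 4 \left(- \frac{1}{11}\right)\right) = 68 \left(18 - \frac{4}{11}\right) = 68 \cdot \frac{194}{11} = \frac{13192}{11}$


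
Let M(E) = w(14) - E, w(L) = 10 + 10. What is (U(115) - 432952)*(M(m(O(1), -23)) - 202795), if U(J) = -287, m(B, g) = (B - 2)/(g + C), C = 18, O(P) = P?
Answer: 439250624364/5 ≈ 8.7850e+10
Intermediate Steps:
w(L) = 20
m(B, g) = (-2 + B)/(18 + g) (m(B, g) = (B - 2)/(g + 18) = (-2 + B)/(18 + g))
M(E) = 20 - E
(U(115) - 432952)*(M(m(O(1), -23)) - 202795) = (-287 - 432952)*((20 - (-2 + 1)/(18 - 23)) - 202795) = -433239*((20 - (-1)/(-5)) - 202795) = -433239*((20 - (-1)*(-1)/5) - 202795) = -433239*((20 - 1*⅕) - 202795) = -433239*((20 - ⅕) - 202795) = -433239*(99/5 - 202795) = -433239*(-1013876/5) = 439250624364/5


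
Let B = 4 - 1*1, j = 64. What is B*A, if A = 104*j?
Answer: 19968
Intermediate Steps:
B = 3 (B = 4 - 1 = 3)
A = 6656 (A = 104*64 = 6656)
B*A = 3*6656 = 19968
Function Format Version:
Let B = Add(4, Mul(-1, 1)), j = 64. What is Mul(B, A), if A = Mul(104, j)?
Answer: 19968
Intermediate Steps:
B = 3 (B = Add(4, -1) = 3)
A = 6656 (A = Mul(104, 64) = 6656)
Mul(B, A) = Mul(3, 6656) = 19968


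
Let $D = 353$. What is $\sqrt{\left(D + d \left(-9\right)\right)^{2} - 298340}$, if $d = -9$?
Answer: $4 i \sqrt{6874} \approx 331.64 i$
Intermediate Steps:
$\sqrt{\left(D + d \left(-9\right)\right)^{2} - 298340} = \sqrt{\left(353 - -81\right)^{2} - 298340} = \sqrt{\left(353 + 81\right)^{2} - 298340} = \sqrt{434^{2} - 298340} = \sqrt{188356 - 298340} = \sqrt{-109984} = 4 i \sqrt{6874}$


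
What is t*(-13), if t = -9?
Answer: 117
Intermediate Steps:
t*(-13) = -9*(-13) = 117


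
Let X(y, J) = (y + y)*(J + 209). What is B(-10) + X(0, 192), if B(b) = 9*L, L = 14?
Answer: 126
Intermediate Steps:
X(y, J) = 2*y*(209 + J) (X(y, J) = (2*y)*(209 + J) = 2*y*(209 + J))
B(b) = 126 (B(b) = 9*14 = 126)
B(-10) + X(0, 192) = 126 + 2*0*(209 + 192) = 126 + 2*0*401 = 126 + 0 = 126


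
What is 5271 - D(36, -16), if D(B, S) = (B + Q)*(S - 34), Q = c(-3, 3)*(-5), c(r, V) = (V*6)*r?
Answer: 20571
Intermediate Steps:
c(r, V) = 6*V*r (c(r, V) = (6*V)*r = 6*V*r)
Q = 270 (Q = (6*3*(-3))*(-5) = -54*(-5) = 270)
D(B, S) = (-34 + S)*(270 + B) (D(B, S) = (B + 270)*(S - 34) = (270 + B)*(-34 + S) = (-34 + S)*(270 + B))
5271 - D(36, -16) = 5271 - (-9180 - 34*36 + 270*(-16) + 36*(-16)) = 5271 - (-9180 - 1224 - 4320 - 576) = 5271 - 1*(-15300) = 5271 + 15300 = 20571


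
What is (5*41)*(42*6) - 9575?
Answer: 42085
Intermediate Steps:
(5*41)*(42*6) - 9575 = 205*252 - 9575 = 51660 - 9575 = 42085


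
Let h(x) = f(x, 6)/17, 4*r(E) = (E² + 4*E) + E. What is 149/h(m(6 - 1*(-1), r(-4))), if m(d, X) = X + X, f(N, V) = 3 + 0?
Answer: 2533/3 ≈ 844.33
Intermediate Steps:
f(N, V) = 3
r(E) = E²/4 + 5*E/4 (r(E) = ((E² + 4*E) + E)/4 = (E² + 5*E)/4 = E²/4 + 5*E/4)
m(d, X) = 2*X
h(x) = 3/17
149/h(m(6 - 1*(-1), r(-4))) = 149/(3/17) = 149*(17/3) = 2533/3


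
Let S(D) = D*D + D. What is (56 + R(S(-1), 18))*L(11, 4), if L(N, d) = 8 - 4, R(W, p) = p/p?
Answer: 228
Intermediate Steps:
S(D) = D + D**2 (S(D) = D**2 + D = D + D**2)
R(W, p) = 1
L(N, d) = 4
(56 + R(S(-1), 18))*L(11, 4) = (56 + 1)*4 = 57*4 = 228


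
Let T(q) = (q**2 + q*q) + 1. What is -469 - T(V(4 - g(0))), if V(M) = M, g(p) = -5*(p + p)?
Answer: -502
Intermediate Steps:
g(p) = -10*p
T(q) = 1 + 2*q**2 (T(q) = (q**2 + q**2) + 1 = 2*q**2 + 1 = 1 + 2*q**2)
-469 - T(V(4 - g(0))) = -469 - (1 + 2*(4 - (-10)*0)**2) = -469 - (1 + 2*(4 - 1*0)**2) = -469 - (1 + 2*(4 + 0)**2) = -469 - (1 + 2*4**2) = -469 - (1 + 2*16) = -469 - (1 + 32) = -469 - 1*33 = -469 - 33 = -502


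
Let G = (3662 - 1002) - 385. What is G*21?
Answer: 47775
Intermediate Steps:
G = 2275 (G = 2660 - 385 = 2275)
G*21 = 2275*21 = 47775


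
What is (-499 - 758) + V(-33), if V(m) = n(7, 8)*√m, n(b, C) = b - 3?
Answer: -1257 + 4*I*√33 ≈ -1257.0 + 22.978*I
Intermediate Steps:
n(b, C) = -3 + b
V(m) = 4*√m (V(m) = (-3 + 7)*√m = 4*√m)
(-499 - 758) + V(-33) = (-499 - 758) + 4*√(-33) = -1257 + 4*(I*√33) = -1257 + 4*I*√33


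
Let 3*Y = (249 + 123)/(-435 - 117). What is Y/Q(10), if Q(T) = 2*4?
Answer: -31/1104 ≈ -0.028080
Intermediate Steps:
Q(T) = 8
Y = -31/138 (Y = ((249 + 123)/(-435 - 117))/3 = (372/(-552))/3 = (372*(-1/552))/3 = (⅓)*(-31/46) = -31/138 ≈ -0.22464)
Y/Q(10) = -31/138/8 = -31/138*⅛ = -31/1104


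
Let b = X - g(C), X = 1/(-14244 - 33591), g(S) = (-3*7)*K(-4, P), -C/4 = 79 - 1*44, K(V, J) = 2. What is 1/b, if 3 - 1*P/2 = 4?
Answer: 47835/2009069 ≈ 0.023810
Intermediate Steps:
P = -2 (P = 6 - 2*4 = 6 - 8 = -2)
C = -140 (C = -4*(79 - 1*44) = -4*(79 - 44) = -4*35 = -140)
g(S) = -42 (g(S) = -3*7*2 = -21*2 = -42)
X = -1/47835 (X = 1/(-47835) = -1/47835 ≈ -2.0905e-5)
b = 2009069/47835 (b = -1/47835 - 1*(-42) = -1/47835 + 42 = 2009069/47835 ≈ 42.000)
1/b = 1/(2009069/47835) = 47835/2009069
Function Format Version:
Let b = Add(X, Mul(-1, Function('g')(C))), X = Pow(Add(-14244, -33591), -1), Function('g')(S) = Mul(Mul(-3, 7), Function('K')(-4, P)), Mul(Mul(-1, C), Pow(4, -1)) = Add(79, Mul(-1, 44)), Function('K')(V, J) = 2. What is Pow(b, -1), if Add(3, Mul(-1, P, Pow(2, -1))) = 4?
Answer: Rational(47835, 2009069) ≈ 0.023810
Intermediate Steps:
P = -2 (P = Add(6, Mul(-2, 4)) = Add(6, -8) = -2)
C = -140 (C = Mul(-4, Add(79, Mul(-1, 44))) = Mul(-4, Add(79, -44)) = Mul(-4, 35) = -140)
Function('g')(S) = -42 (Function('g')(S) = Mul(Mul(-3, 7), 2) = Mul(-21, 2) = -42)
X = Rational(-1, 47835) (X = Pow(-47835, -1) = Rational(-1, 47835) ≈ -2.0905e-5)
b = Rational(2009069, 47835) (b = Add(Rational(-1, 47835), Mul(-1, -42)) = Add(Rational(-1, 47835), 42) = Rational(2009069, 47835) ≈ 42.000)
Pow(b, -1) = Pow(Rational(2009069, 47835), -1) = Rational(47835, 2009069)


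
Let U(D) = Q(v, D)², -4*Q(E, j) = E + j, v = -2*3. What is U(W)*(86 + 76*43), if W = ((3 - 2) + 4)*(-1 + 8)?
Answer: 1410357/8 ≈ 1.7629e+5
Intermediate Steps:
v = -6
Q(E, j) = -E/4 - j/4 (Q(E, j) = -(E + j)/4 = -E/4 - j/4)
W = 35 (W = (1 + 4)*7 = 5*7 = 35)
U(D) = (3/2 - D/4)² (U(D) = (-¼*(-6) - D/4)² = (3/2 - D/4)²)
U(W)*(86 + 76*43) = ((-6 + 35)²/16)*(86 + 76*43) = ((1/16)*29²)*(86 + 3268) = ((1/16)*841)*3354 = (841/16)*3354 = 1410357/8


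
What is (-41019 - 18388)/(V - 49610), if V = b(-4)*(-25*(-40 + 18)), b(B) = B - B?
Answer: 59407/49610 ≈ 1.1975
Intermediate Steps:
b(B) = 0
V = 0 (V = 0*(-25*(-40 + 18)) = 0*(-25*(-22)) = 0*550 = 0)
(-41019 - 18388)/(V - 49610) = (-41019 - 18388)/(0 - 49610) = -59407/(-49610) = -59407*(-1/49610) = 59407/49610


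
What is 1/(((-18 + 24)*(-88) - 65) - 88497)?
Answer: -1/89090 ≈ -1.1225e-5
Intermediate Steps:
1/(((-18 + 24)*(-88) - 65) - 88497) = 1/((6*(-88) - 65) - 88497) = 1/((-528 - 65) - 88497) = 1/(-593 - 88497) = 1/(-89090) = -1/89090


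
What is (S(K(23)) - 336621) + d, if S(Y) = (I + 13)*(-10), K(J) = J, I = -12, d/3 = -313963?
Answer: -1278520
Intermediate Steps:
d = -941889 (d = 3*(-313963) = -941889)
S(Y) = -10 (S(Y) = (-12 + 13)*(-10) = 1*(-10) = -10)
(S(K(23)) - 336621) + d = (-10 - 336621) - 941889 = -336631 - 941889 = -1278520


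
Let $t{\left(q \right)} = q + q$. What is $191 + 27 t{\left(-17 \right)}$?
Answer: $-727$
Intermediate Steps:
$t{\left(q \right)} = 2 q$
$191 + 27 t{\left(-17 \right)} = 191 + 27 \cdot 2 \left(-17\right) = 191 + 27 \left(-34\right) = 191 - 918 = -727$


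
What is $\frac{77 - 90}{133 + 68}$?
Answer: $- \frac{13}{201} \approx -0.064677$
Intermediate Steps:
$\frac{77 - 90}{133 + 68} = - \frac{13}{201}$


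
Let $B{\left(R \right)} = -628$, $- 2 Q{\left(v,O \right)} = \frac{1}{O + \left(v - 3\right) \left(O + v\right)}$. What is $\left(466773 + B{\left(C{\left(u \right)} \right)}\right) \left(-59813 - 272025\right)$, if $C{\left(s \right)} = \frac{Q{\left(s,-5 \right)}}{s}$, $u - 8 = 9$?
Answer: $-154684624510$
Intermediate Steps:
$u = 17$ ($u = 8 + 9 = 17$)
$Q{\left(v,O \right)} = - \frac{1}{2 \left(O + \left(-3 + v\right) \left(O + v\right)\right)}$ ($Q{\left(v,O \right)} = - \frac{1}{2 \left(O + \left(v - 3\right) \left(O + v\right)\right)} = - \frac{1}{2 \left(O + \left(-3 + v\right) \left(O + v\right)\right)}$)
$C{\left(s \right)} = - \frac{1}{s \left(20 - 16 s + 2 s^{2}\right)}$ ($C{\left(s \right)} = \frac{\left(-1\right) \frac{1}{- 6 s - -20 + 2 s^{2} + 2 \left(-5\right) s}}{s} = \frac{\left(-1\right) \frac{1}{- 6 s + 20 + 2 s^{2} - 10 s}}{s} = \frac{\left(-1\right) \frac{1}{20 - 16 s + 2 s^{2}}}{s} = - \frac{1}{s \left(20 - 16 s + 2 s^{2}\right)}$)
$\left(466773 + B{\left(C{\left(u \right)} \right)}\right) \left(-59813 - 272025\right) = \left(466773 - 628\right) \left(-59813 - 272025\right) = 466145 \left(-331838\right) = -154684624510$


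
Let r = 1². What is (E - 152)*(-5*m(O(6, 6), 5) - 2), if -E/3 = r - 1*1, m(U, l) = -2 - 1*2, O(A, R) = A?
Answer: -2736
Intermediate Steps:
r = 1
m(U, l) = -4 (m(U, l) = -2 - 2 = -4)
E = 0 (E = -3*(1 - 1*1) = -3*(1 - 1) = -3*0 = 0)
(E - 152)*(-5*m(O(6, 6), 5) - 2) = (0 - 152)*(-5*(-4) - 2) = -152*(20 - 2) = -152*18 = -2736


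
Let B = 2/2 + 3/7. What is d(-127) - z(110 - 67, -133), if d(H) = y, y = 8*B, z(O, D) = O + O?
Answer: -522/7 ≈ -74.571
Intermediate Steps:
z(O, D) = 2*O
B = 10/7 (B = 2*(½) + 3*(⅐) = 1 + 3/7 = 10/7 ≈ 1.4286)
y = 80/7 (y = 8*(10/7) = 80/7 ≈ 11.429)
d(H) = 80/7
d(-127) - z(110 - 67, -133) = 80/7 - 2*(110 - 67) = 80/7 - 2*43 = 80/7 - 1*86 = 80/7 - 86 = -522/7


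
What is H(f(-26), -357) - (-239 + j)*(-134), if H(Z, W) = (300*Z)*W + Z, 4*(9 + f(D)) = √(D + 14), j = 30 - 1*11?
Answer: 934411 - 107099*I*√3/2 ≈ 9.3441e+5 - 92751.0*I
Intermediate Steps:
j = 19 (j = 30 - 11 = 19)
f(D) = -9 + √(14 + D)/4 (f(D) = -9 + √(D + 14)/4 = -9 + √(14 + D)/4)
H(Z, W) = Z + 300*W*Z (H(Z, W) = 300*W*Z + Z = Z + 300*W*Z)
H(f(-26), -357) - (-239 + j)*(-134) = (-9 + √(14 - 26)/4)*(1 + 300*(-357)) - (-239 + 19)*(-134) = (-9 + √(-12)/4)*(1 - 107100) - (-220)*(-134) = (-9 + (2*I*√3)/4)*(-107099) - 1*29480 = (-9 + I*√3/2)*(-107099) - 29480 = (963891 - 107099*I*√3/2) - 29480 = 934411 - 107099*I*√3/2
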